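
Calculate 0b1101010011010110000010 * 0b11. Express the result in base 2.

Multiply each base-2 digit by 3, carrying:
  0×3 = 0 → write 0
  1×3 = 3 → write 1 carry 1
  0×3+1 = 1 → write 1
  0×3 = 0 → write 0
  0×3 = 0 → write 0
  0×3 = 0 → write 0
  0×3 = 0 → write 0
  1×3 = 3 → write 1 carry 1
  1×3+1 = 4 → write 0 carry 2
  0×3+2 = 2 → write 0 carry 1
  1×3+1 = 4 → write 0 carry 2
  0×3+2 = 2 → write 0 carry 1
  1×3+1 = 4 → write 0 carry 2
  1×3+2 = 5 → write 1 carry 2
  0×3+2 = 2 → write 0 carry 1
  0×3+1 = 1 → write 1
  1×3 = 3 → write 1 carry 1
  0×3+1 = 1 → write 1
  1×3 = 3 → write 1 carry 1
  0×3+1 = 1 → write 1
  1×3 = 3 → write 1 carry 1
  1×3+1 = 4 → write 0 carry 2
  remaining carry: 10

0b100111111010000010000110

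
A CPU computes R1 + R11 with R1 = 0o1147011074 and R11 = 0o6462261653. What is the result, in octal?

Add column by column in base 8, right to left:
  4+3 = 7
  7+5 = 4 carry 1
  0+6+1 = 7
  1+1 = 2
  1+6 = 7
  0+2 = 2
  7+2 = 1 carry 1
  4+6+1 = 3 carry 1
  1+4+1 = 6
  1+6 = 7

0o7631272747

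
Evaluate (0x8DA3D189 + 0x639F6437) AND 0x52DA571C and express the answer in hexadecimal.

0x50421500

Add column by column in base 16, right to left:
  9+7 = 0 carry 1
  8+3+1 = C
  1+4 = 5
  D+6 = 3 carry 1
  3+F+1 = 3 carry 1
  A+9+1 = 4 carry 1
  D+3+1 = 1 carry 1
  8+6+1 = F
Sum = 0xF14335C0; now AND with 0x52DA571C:
  F&5=5, 1&2=0, 4&D=4, 3&A=2, 3&5=1, 5&7=5, C&1=0, 0&C=0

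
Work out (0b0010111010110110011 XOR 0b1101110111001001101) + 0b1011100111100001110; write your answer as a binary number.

First 0b0010111010110110011 XOR 0b1101110111001001101 = 0b1111001101111111110.
Add column by column in base 2, right to left:
  0+0 = 0
  1+1 = 0 carry 1
  1+1+1 = 1 carry 1
  1+1+1 = 1 carry 1
  1+0+1 = 0 carry 1
  1+0+1 = 0 carry 1
  1+0+1 = 0 carry 1
  1+0+1 = 0 carry 1
  1+1+1 = 1 carry 1
  1+1+1 = 1 carry 1
  0+1+1 = 0 carry 1
  1+1+1 = 1 carry 1
  1+0+1 = 0 carry 1
  0+0+1 = 1
  0+1 = 1
  1+1 = 0 carry 1
  1+1+1 = 1 carry 1
  1+0+1 = 0 carry 1
  1+1+1 = 1 carry 1
  final carry 1

0b11010110101100001100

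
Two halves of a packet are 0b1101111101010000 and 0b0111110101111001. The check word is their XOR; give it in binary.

0b1010001000101001

XOR bit by bit (1 where the bits differ):
  1101111101010000
^ 0111110101111001
= 1010001000101001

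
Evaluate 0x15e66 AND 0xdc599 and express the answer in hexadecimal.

0x14400

AND each hex digit independently (no carries):
  1&d=1, 5&c=4, e&5=4, 6&9=0, 6&9=0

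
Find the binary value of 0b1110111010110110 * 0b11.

Multiply each base-2 digit by 3, carrying:
  0×3 = 0 → write 0
  1×3 = 3 → write 1 carry 1
  1×3+1 = 4 → write 0 carry 2
  0×3+2 = 2 → write 0 carry 1
  1×3+1 = 4 → write 0 carry 2
  1×3+2 = 5 → write 1 carry 2
  0×3+2 = 2 → write 0 carry 1
  1×3+1 = 4 → write 0 carry 2
  0×3+2 = 2 → write 0 carry 1
  1×3+1 = 4 → write 0 carry 2
  1×3+2 = 5 → write 1 carry 2
  1×3+2 = 5 → write 1 carry 2
  0×3+2 = 2 → write 0 carry 1
  1×3+1 = 4 → write 0 carry 2
  1×3+2 = 5 → write 1 carry 2
  1×3+2 = 5 → write 1 carry 2
  remaining carry: 10

0b101100110000100010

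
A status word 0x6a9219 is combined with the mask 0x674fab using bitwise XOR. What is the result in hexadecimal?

XOR each hex digit independently (no carries):
  6^6=0, a^7=d, 9^4=d, 2^f=d, 1^a=b, 9^b=2

0x0dddb2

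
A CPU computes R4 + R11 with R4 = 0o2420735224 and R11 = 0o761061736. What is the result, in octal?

0o3402017162

Add column by column in base 8, right to left:
  4+6 = 2 carry 1
  2+3+1 = 6
  2+7 = 1 carry 1
  5+1+1 = 7
  3+6 = 1 carry 1
  7+0+1 = 0 carry 1
  0+1+1 = 2
  2+6 = 0 carry 1
  4+7+1 = 4 carry 1
  2+0+1 = 3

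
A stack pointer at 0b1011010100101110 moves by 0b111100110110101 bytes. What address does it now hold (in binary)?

0b10010111011100011

Add column by column in base 2, right to left:
  0+1 = 1
  1+0 = 1
  1+1 = 0 carry 1
  1+0+1 = 0 carry 1
  0+1+1 = 0 carry 1
  1+1+1 = 1 carry 1
  0+0+1 = 1
  0+1 = 1
  1+1 = 0 carry 1
  0+0+1 = 1
  1+0 = 1
  0+1 = 1
  1+1 = 0 carry 1
  1+1+1 = 1 carry 1
  0+1+1 = 0 carry 1
  1+0+1 = 0 carry 1
  final carry 1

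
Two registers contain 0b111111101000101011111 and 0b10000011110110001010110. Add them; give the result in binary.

0b11000011011110110110101

Add column by column in base 2, right to left:
  1+0 = 1
  1+1 = 0 carry 1
  1+1+1 = 1 carry 1
  1+0+1 = 0 carry 1
  1+1+1 = 1 carry 1
  0+0+1 = 1
  1+1 = 0 carry 1
  0+0+1 = 1
  1+0 = 1
  0+0 = 0
  0+1 = 1
  0+1 = 1
  1+0 = 1
  0+1 = 1
  1+1 = 0 carry 1
  1+1+1 = 1 carry 1
  1+1+1 = 1 carry 1
  1+0+1 = 0 carry 1
  1+0+1 = 0 carry 1
  1+0+1 = 0 carry 1
  1+0+1 = 0 carry 1
  0+0+1 = 1
  0+1 = 1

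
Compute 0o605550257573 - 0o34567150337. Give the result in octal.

0o550761107234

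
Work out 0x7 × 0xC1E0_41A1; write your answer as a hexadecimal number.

Multiply each base-16 digit by 7, carrying:
  1×7 = 7 → write 7
  A×7 = 70 → write 6 carry 4
  1×7+4 = 11 → write B
  4×7 = 28 → write C carry 1
  0×7+1 = 1 → write 1
  E×7 = 98 → write 2 carry 6
  1×7+6 = 13 → write D
  C×7 = 84 → write 4 carry 5
  remaining carry: 5

0x54D21CB67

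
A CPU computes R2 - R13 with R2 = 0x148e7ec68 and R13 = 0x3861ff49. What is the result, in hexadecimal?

0x11085ed1f

Subtract column by column in base 16:
  8-9 → f (borrow)
  6-4-1 → 1
  c-f → d (borrow)
  e-f-1 → e (borrow)
  7-1-1 → 5
  e-6 → 8
  8-8 → 0
  4-3 → 1
  1-0 → 1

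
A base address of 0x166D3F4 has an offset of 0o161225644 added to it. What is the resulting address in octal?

0o312777630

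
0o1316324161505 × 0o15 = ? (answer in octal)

Multiply each base-8 digit by 13, carrying:
  5×13 = 65 → write 1 carry 8
  0×13+8 = 8 → write 0 carry 1
  5×13+1 = 66 → write 2 carry 8
  1×13+8 = 21 → write 5 carry 2
  6×13+2 = 80 → write 0 carry 10
  1×13+10 = 23 → write 7 carry 2
  4×13+2 = 54 → write 6 carry 6
  2×13+6 = 32 → write 0 carry 4
  3×13+4 = 43 → write 3 carry 5
  6×13+5 = 83 → write 3 carry 10
  1×13+10 = 23 → write 7 carry 2
  3×13+2 = 41 → write 1 carry 5
  1×13+5 = 18 → write 2 carry 2
  remaining carry: 2

0o22173306705201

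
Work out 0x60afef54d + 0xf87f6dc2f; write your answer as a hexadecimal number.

0x1592f5d17c

Add column by column in base 16, right to left:
  d+f = c carry 1
  4+2+1 = 7
  5+c = 1 carry 1
  f+d+1 = d carry 1
  e+6+1 = 5 carry 1
  f+f+1 = f carry 1
  a+7+1 = 2 carry 1
  0+8+1 = 9
  6+f = 5 carry 1
  final carry 1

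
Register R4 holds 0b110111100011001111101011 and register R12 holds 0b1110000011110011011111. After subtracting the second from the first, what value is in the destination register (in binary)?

0b101001011111011100001100

Subtract column by column in base 2:
  1-1 → 0
  1-1 → 0
  0-1 → 1 (borrow)
  1-1-1 → 1 (borrow)
  0-1-1 → 0 (borrow)
  1-0-1 → 0
  1-1 → 0
  1-1 → 0
  1-0 → 1
  1-0 → 1
  0-1 → 1 (borrow)
  0-1-1 → 0 (borrow)
  1-1-1 → 1 (borrow)
  1-1-1 → 1 (borrow)
  0-0-1 → 1 (borrow)
  0-0-1 → 1 (borrow)
  0-0-1 → 1 (borrow)
  1-0-1 → 0
  1-0 → 1
  1-1 → 0
  1-1 → 0
  0-1 → 1 (borrow)
  1-0-1 → 0
  1-0 → 1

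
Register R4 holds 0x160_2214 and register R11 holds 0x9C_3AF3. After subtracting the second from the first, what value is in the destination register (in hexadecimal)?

0xC3E721

Subtract column by column in base 16:
  4-3 → 1
  1-F → 2 (borrow)
  2-A-1 → 7 (borrow)
  2-3-1 → E (borrow)
  0-C-1 → 3 (borrow)
  6-9-1 → C (borrow)
  1-0-1 → 0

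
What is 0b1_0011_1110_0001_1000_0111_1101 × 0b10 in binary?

Multiply each base-2 digit by 2, carrying:
  1×2 = 2 → write 0 carry 1
  0×2+1 = 1 → write 1
  1×2 = 2 → write 0 carry 1
  1×2+1 = 3 → write 1 carry 1
  1×2+1 = 3 → write 1 carry 1
  1×2+1 = 3 → write 1 carry 1
  1×2+1 = 3 → write 1 carry 1
  0×2+1 = 1 → write 1
  0×2 = 0 → write 0
  0×2 = 0 → write 0
  0×2 = 0 → write 0
  1×2 = 2 → write 0 carry 1
  1×2+1 = 3 → write 1 carry 1
  0×2+1 = 1 → write 1
  0×2 = 0 → write 0
  0×2 = 0 → write 0
  0×2 = 0 → write 0
  1×2 = 2 → write 0 carry 1
  1×2+1 = 3 → write 1 carry 1
  1×2+1 = 3 → write 1 carry 1
  1×2+1 = 3 → write 1 carry 1
  1×2+1 = 3 → write 1 carry 1
  0×2+1 = 1 → write 1
  0×2 = 0 → write 0
  1×2 = 2 → write 0 carry 1
  remaining carry: 1

0b10011111000011000011111010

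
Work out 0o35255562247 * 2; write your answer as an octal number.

Multiply each base-8 digit by 2, carrying:
  7×2 = 14 → write 6 carry 1
  4×2+1 = 9 → write 1 carry 1
  2×2+1 = 5 → write 5
  2×2 = 4 → write 4
  6×2 = 12 → write 4 carry 1
  5×2+1 = 11 → write 3 carry 1
  5×2+1 = 11 → write 3 carry 1
  5×2+1 = 11 → write 3 carry 1
  2×2+1 = 5 → write 5
  5×2 = 10 → write 2 carry 1
  3×2+1 = 7 → write 7

0o72533344516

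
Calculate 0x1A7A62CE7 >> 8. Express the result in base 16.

0x1A7A62C

Shifting right by 8 bits = 2 hex digits: drop the last 2.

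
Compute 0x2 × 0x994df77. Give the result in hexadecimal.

Multiply each base-16 digit by 2, carrying:
  7×2 = 14 → write e
  7×2 = 14 → write e
  f×2 = 30 → write e carry 1
  d×2+1 = 27 → write b carry 1
  4×2+1 = 9 → write 9
  9×2 = 18 → write 2 carry 1
  9×2+1 = 19 → write 3 carry 1
  remaining carry: 1

0x1329beee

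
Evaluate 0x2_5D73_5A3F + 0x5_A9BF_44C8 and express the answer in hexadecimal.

0x807329F07

Add column by column in base 16, right to left:
  F+8 = 7 carry 1
  3+C+1 = 0 carry 1
  A+4+1 = F
  5+4 = 9
  3+F = 2 carry 1
  7+B+1 = 3 carry 1
  D+9+1 = 7 carry 1
  5+A+1 = 0 carry 1
  2+5+1 = 8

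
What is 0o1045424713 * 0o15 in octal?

0o15750017517

Multiply each base-8 digit by 13, carrying:
  3×13 = 39 → write 7 carry 4
  1×13+4 = 17 → write 1 carry 2
  7×13+2 = 93 → write 5 carry 11
  4×13+11 = 63 → write 7 carry 7
  2×13+7 = 33 → write 1 carry 4
  4×13+4 = 56 → write 0 carry 7
  5×13+7 = 72 → write 0 carry 9
  4×13+9 = 61 → write 5 carry 7
  0×13+7 = 7 → write 7
  1×13 = 13 → write 5 carry 1
  remaining carry: 1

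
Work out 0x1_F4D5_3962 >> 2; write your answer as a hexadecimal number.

2 bits is not a whole number of base-16 digits; in binary: 111110100110101010011100101100010 >> 2 = 1111101001101010100111001011000.

0x7D354E58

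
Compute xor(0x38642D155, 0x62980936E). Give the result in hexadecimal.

0x5AFC2423B

XOR each hex digit independently (no carries):
  3^6=5, 8^2=A, 6^9=F, 4^8=C, 2^0=2, D^9=4, 1^3=2, 5^6=3, 5^E=B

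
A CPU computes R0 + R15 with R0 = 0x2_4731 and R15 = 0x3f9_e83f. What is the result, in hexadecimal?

0x3fc2f70

Add column by column in base 16, right to left:
  1+f = 0 carry 1
  3+3+1 = 7
  7+8 = f
  4+e = 2 carry 1
  2+9+1 = c
  0+f = f
  0+3 = 3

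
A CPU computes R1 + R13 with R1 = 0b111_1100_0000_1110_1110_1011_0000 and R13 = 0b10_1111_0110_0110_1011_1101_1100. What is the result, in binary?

0b1010101101110101101010001100

Add column by column in base 2, right to left:
  0+0 = 0
  0+0 = 0
  0+1 = 1
  0+1 = 1
  1+1 = 0 carry 1
  1+0+1 = 0 carry 1
  0+1+1 = 0 carry 1
  1+1+1 = 1 carry 1
  0+1+1 = 0 carry 1
  1+1+1 = 1 carry 1
  1+0+1 = 0 carry 1
  1+1+1 = 1 carry 1
  0+0+1 = 1
  1+1 = 0 carry 1
  1+1+1 = 1 carry 1
  1+0+1 = 0 carry 1
  0+0+1 = 1
  0+1 = 1
  0+1 = 1
  0+0 = 0
  0+1 = 1
  0+1 = 1
  1+1 = 0 carry 1
  1+1+1 = 1 carry 1
  1+0+1 = 0 carry 1
  1+1+1 = 1 carry 1
  1+0+1 = 0 carry 1
  final carry 1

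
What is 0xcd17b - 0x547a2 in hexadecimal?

0x789d9

Subtract column by column in base 16:
  b-2 → 9
  7-a → d (borrow)
  1-7-1 → 9 (borrow)
  d-4-1 → 8
  c-5 → 7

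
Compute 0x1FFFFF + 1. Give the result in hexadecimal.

The trailing 5 digits are F (max in base 16), so adding 1 cascades: they roll to 0 and the next digit up increments.

0x200000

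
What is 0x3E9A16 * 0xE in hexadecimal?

0x36C6D34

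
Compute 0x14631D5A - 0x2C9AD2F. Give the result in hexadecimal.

0x1199702B

Subtract column by column in base 16:
  A-F → B (borrow)
  5-2-1 → 2
  D-D → 0
  1-A → 7 (borrow)
  3-9-1 → 9 (borrow)
  6-C-1 → 9 (borrow)
  4-2-1 → 1
  1-0 → 1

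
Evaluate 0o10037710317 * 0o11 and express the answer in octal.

Multiply each base-8 digit by 9, carrying:
  7×9 = 63 → write 7 carry 7
  1×9+7 = 16 → write 0 carry 2
  3×9+2 = 29 → write 5 carry 3
  0×9+3 = 3 → write 3
  1×9 = 9 → write 1 carry 1
  7×9+1 = 64 → write 0 carry 8
  7×9+8 = 71 → write 7 carry 8
  3×9+8 = 35 → write 3 carry 4
  0×9+4 = 4 → write 4
  0×9 = 0 → write 0
  1×9 = 9 → write 1 carry 1
  remaining carry: 1

0o110437013507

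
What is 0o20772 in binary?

0b10000111111010

Each octal digit is 3 bits: 2=010 0=000 7=111 7=111 2=010.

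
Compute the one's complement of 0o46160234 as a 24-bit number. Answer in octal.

0o31617543

Each oct digit d becomes 7−d:
  4→3, 6→1, 1→6, 6→1, 0→7, 2→5, 3→4, 4→3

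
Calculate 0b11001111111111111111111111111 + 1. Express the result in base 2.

The trailing 25 digits are 1 (max in base 2), so adding 1 cascades: they roll to 0 and the next digit up increments.

0b11010000000000000000000000000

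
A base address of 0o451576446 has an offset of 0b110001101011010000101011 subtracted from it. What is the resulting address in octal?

0o370044373

0b110001101011010000101011 = 0o61532053 in octal.
Subtract column by column in base 8:
  6-3 → 3
  4-5 → 7 (borrow)
  4-0-1 → 3
  6-2 → 4
  7-3 → 4
  5-5 → 0
  1-1 → 0
  5-6 → 7 (borrow)
  4-0-1 → 3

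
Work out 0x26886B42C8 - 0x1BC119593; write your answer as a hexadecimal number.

Subtract column by column in base 16:
  8-3 → 5
  C-9 → 3
  2-5 → D (borrow)
  4-9-1 → A (borrow)
  B-1-1 → 9
  6-1 → 5
  8-C → C (borrow)
  8-B-1 → C (borrow)
  6-1-1 → 4
  2-0 → 2

0x24CC59AD35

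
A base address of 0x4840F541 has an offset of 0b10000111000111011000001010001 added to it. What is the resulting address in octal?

0o13111122622

0x4840F541 = 0o11020172501 in octal.
0b10000111000111011000001010001 = 0o2070730121 in octal.
Add column by column in base 8, right to left:
  1+1 = 2
  0+2 = 2
  5+1 = 6
  2+0 = 2
  7+3 = 2 carry 1
  1+7+1 = 1 carry 1
  0+0+1 = 1
  2+7 = 1 carry 1
  0+0+1 = 1
  1+2 = 3
  1+0 = 1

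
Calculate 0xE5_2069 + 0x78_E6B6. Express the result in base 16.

Add column by column in base 16, right to left:
  9+6 = F
  6+B = 1 carry 1
  0+6+1 = 7
  2+E = 0 carry 1
  5+8+1 = E
  E+7 = 5 carry 1
  final carry 1

0x15E071F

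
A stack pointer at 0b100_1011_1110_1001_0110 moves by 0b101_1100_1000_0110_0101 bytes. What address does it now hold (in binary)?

Add column by column in base 2, right to left:
  0+1 = 1
  1+0 = 1
  1+1 = 0 carry 1
  0+0+1 = 1
  1+0 = 1
  0+1 = 1
  0+1 = 1
  1+0 = 1
  0+0 = 0
  1+0 = 1
  1+0 = 1
  1+1 = 0 carry 1
  1+0+1 = 0 carry 1
  1+0+1 = 0 carry 1
  0+1+1 = 0 carry 1
  1+1+1 = 1 carry 1
  0+1+1 = 0 carry 1
  0+0+1 = 1
  1+1 = 0 carry 1
  final carry 1

0b10101000011011111011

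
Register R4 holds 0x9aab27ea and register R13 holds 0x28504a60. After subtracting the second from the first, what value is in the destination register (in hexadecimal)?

0x725add8a

Subtract column by column in base 16:
  a-0 → a
  e-6 → 8
  7-a → d (borrow)
  2-4-1 → d (borrow)
  b-0-1 → a
  a-5 → 5
  a-8 → 2
  9-2 → 7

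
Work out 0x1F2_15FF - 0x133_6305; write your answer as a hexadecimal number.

Subtract column by column in base 16:
  F-5 → A
  F-0 → F
  5-3 → 2
  1-6 → B (borrow)
  2-3-1 → E (borrow)
  F-3-1 → B
  1-1 → 0

0xBEB2FA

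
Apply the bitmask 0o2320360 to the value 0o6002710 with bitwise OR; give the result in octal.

0o6322770

OR each oct digit independently (no carries):
  6|2=6, 0|3=3, 0|2=2, 2|0=2, 7|3=7, 1|6=7, 0|0=0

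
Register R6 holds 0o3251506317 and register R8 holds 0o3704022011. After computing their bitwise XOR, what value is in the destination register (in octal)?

XOR each oct digit independently (no carries):
  3^3=0, 2^7=5, 5^0=5, 1^4=5, 5^0=5, 0^2=2, 6^2=4, 3^0=3, 1^1=0, 7^1=6

0o0555524306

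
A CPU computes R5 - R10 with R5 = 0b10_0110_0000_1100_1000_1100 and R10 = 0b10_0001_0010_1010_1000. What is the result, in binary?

0b1000111111100111100100

Subtract column by column in base 2:
  0-0 → 0
  0-0 → 0
  1-0 → 1
  1-1 → 0
  0-0 → 0
  0-1 → 1 (borrow)
  0-0-1 → 1 (borrow)
  1-1-1 → 1 (borrow)
  0-0-1 → 1 (borrow)
  0-1-1 → 0 (borrow)
  1-0-1 → 0
  1-0 → 1
  0-1 → 1 (borrow)
  0-0-1 → 1 (borrow)
  0-0-1 → 1 (borrow)
  0-0-1 → 1 (borrow)
  0-0-1 → 1 (borrow)
  1-1-1 → 1 (borrow)
  1-0-1 → 0
  0-0 → 0
  0-0 → 0
  1-0 → 1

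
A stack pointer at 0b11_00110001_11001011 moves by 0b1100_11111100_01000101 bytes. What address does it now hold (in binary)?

0b100000010111000010000

Add column by column in base 2, right to left:
  1+1 = 0 carry 1
  1+0+1 = 0 carry 1
  0+1+1 = 0 carry 1
  1+0+1 = 0 carry 1
  0+0+1 = 1
  0+0 = 0
  1+1 = 0 carry 1
  1+0+1 = 0 carry 1
  1+0+1 = 0 carry 1
  0+0+1 = 1
  0+1 = 1
  0+1 = 1
  1+1 = 0 carry 1
  1+1+1 = 1 carry 1
  0+1+1 = 0 carry 1
  0+1+1 = 0 carry 1
  1+0+1 = 0 carry 1
  1+0+1 = 0 carry 1
  0+1+1 = 0 carry 1
  0+1+1 = 0 carry 1
  final carry 1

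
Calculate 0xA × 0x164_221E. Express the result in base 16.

0xDE9552C

Multiply each base-16 digit by 10, carrying:
  E×10 = 140 → write C carry 8
  1×10+8 = 18 → write 2 carry 1
  2×10+1 = 21 → write 5 carry 1
  2×10+1 = 21 → write 5 carry 1
  4×10+1 = 41 → write 9 carry 2
  6×10+2 = 62 → write E carry 3
  1×10+3 = 13 → write D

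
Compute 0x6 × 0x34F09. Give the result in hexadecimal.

0x13DA36

Multiply each base-16 digit by 6, carrying:
  9×6 = 54 → write 6 carry 3
  0×6+3 = 3 → write 3
  F×6 = 90 → write A carry 5
  4×6+5 = 29 → write D carry 1
  3×6+1 = 19 → write 3 carry 1
  remaining carry: 1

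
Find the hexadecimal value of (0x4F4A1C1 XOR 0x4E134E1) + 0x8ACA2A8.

First 0x4F4A1C1 XOR 0x4E134E1 = 0x0159520.
Add column by column in base 16, right to left:
  0+8 = 8
  2+A = C
  5+2 = 7
  9+A = 3 carry 1
  5+C+1 = 2 carry 1
  1+A+1 = C
  0+8 = 8

0x8C237C8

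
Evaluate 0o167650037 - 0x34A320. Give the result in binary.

0b1101010101010110011111111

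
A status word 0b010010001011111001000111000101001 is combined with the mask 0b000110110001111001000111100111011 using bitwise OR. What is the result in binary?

0b010110111011111001000111100111011

OR bit by bit (1 where either bit is 1):
  010010001011111001000111000101001
| 000110110001111001000111100111011
= 010110111011111001000111100111011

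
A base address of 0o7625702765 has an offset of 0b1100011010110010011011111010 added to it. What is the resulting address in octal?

0b1100011010110010011011111010 = 0o1432623372 in octal.
Add column by column in base 8, right to left:
  5+2 = 7
  6+7 = 5 carry 1
  7+3+1 = 3 carry 1
  2+3+1 = 6
  0+2 = 2
  7+6 = 5 carry 1
  5+2+1 = 0 carry 1
  2+3+1 = 6
  6+4 = 2 carry 1
  7+1+1 = 1 carry 1
  final carry 1

0o11260526357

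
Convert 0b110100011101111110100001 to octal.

Group the bits in threes: 110 100 011 101 111 110 100 001 → 64357641.

0o64357641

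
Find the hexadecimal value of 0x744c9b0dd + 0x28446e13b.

0x9c9109218

Add column by column in base 16, right to left:
  d+b = 8 carry 1
  d+3+1 = 1 carry 1
  0+1+1 = 2
  b+e = 9 carry 1
  9+6+1 = 0 carry 1
  c+4+1 = 1 carry 1
  4+4+1 = 9
  4+8 = c
  7+2 = 9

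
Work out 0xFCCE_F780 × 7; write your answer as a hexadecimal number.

0x6E9A8C480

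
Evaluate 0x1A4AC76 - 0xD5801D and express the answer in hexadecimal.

0xCF2C59

Subtract column by column in base 16:
  6-D → 9 (borrow)
  7-1-1 → 5
  C-0 → C
  A-8 → 2
  4-5 → F (borrow)
  A-D-1 → C (borrow)
  1-0-1 → 0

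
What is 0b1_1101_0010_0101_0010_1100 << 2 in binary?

0b11101001001010010110000

Left shift by 2: append 2 zero bits.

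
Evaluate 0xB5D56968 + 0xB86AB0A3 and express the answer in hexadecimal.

Add column by column in base 16, right to left:
  8+3 = B
  6+A = 0 carry 1
  9+0+1 = A
  6+B = 1 carry 1
  5+A+1 = 0 carry 1
  D+6+1 = 4 carry 1
  5+8+1 = E
  B+B = 6 carry 1
  final carry 1

0x16E401A0B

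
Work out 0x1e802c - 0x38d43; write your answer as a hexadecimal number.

0x1af2e9

Subtract column by column in base 16:
  c-3 → 9
  2-4 → e (borrow)
  0-d-1 → 2 (borrow)
  8-8-1 → f (borrow)
  e-3-1 → a
  1-0 → 1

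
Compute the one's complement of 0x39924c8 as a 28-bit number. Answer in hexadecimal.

Each hex digit d becomes f−d:
  3→c, 9→6, 9→6, 2→d, 4→b, c→3, 8→7

0xc66db37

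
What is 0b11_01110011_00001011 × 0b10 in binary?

0b1101110011000010110

Multiply each base-2 digit by 2, carrying:
  1×2 = 2 → write 0 carry 1
  1×2+1 = 3 → write 1 carry 1
  0×2+1 = 1 → write 1
  1×2 = 2 → write 0 carry 1
  0×2+1 = 1 → write 1
  0×2 = 0 → write 0
  0×2 = 0 → write 0
  0×2 = 0 → write 0
  1×2 = 2 → write 0 carry 1
  1×2+1 = 3 → write 1 carry 1
  0×2+1 = 1 → write 1
  0×2 = 0 → write 0
  1×2 = 2 → write 0 carry 1
  1×2+1 = 3 → write 1 carry 1
  1×2+1 = 3 → write 1 carry 1
  0×2+1 = 1 → write 1
  1×2 = 2 → write 0 carry 1
  1×2+1 = 3 → write 1 carry 1
  remaining carry: 1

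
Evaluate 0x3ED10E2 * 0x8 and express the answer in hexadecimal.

0x1F688710

Multiply each base-16 digit by 8, carrying:
  2×8 = 16 → write 0 carry 1
  E×8+1 = 113 → write 1 carry 7
  0×8+7 = 7 → write 7
  1×8 = 8 → write 8
  D×8 = 104 → write 8 carry 6
  E×8+6 = 118 → write 6 carry 7
  3×8+7 = 31 → write F carry 1
  remaining carry: 1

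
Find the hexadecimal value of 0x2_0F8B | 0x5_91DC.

0x79FDF

OR each hex digit independently (no carries):
  2|5=7, 0|9=9, F|1=F, 8|D=D, B|C=F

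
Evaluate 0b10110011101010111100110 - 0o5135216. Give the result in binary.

0o5135216 = 0b101001011101010001110 in binary.
Subtract column by column in base 2:
  0-0 → 0
  1-1 → 0
  1-1 → 0
  0-1 → 1 (borrow)
  0-0-1 → 1 (borrow)
  1-0-1 → 0
  1-0 → 1
  1-1 → 0
  1-0 → 1
  0-1 → 1 (borrow)
  1-0-1 → 0
  0-1 → 1 (borrow)
  1-1-1 → 1 (borrow)
  0-1-1 → 0 (borrow)
  1-0-1 → 0
  1-1 → 0
  1-0 → 1
  0-0 → 0
  0-1 → 1 (borrow)
  1-0-1 → 0
  1-1 → 0
  0-0 → 0
  1-0 → 1

0b10001010001101101011000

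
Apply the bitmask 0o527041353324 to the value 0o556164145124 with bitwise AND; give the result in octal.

0o506040141124

AND each oct digit independently (no carries):
  5&5=5, 5&2=0, 6&7=6, 1&0=0, 6&4=4, 4&1=0, 1&3=1, 4&5=4, 5&3=1, 1&3=1, 2&2=2, 4&4=4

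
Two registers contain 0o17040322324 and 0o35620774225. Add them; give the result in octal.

Add column by column in base 8, right to left:
  4+5 = 1 carry 1
  2+2+1 = 5
  3+2 = 5
  2+4 = 6
  2+7 = 1 carry 1
  3+7+1 = 3 carry 1
  0+0+1 = 1
  4+2 = 6
  0+6 = 6
  7+5 = 4 carry 1
  1+3+1 = 5

0o54661316551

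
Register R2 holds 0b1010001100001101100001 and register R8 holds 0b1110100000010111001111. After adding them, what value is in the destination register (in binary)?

0b11000101100100100110000

Add column by column in base 2, right to left:
  1+1 = 0 carry 1
  0+1+1 = 0 carry 1
  0+1+1 = 0 carry 1
  0+1+1 = 0 carry 1
  0+0+1 = 1
  1+0 = 1
  1+1 = 0 carry 1
  0+1+1 = 0 carry 1
  1+1+1 = 1 carry 1
  1+0+1 = 0 carry 1
  0+1+1 = 0 carry 1
  0+0+1 = 1
  0+0 = 0
  0+0 = 0
  1+0 = 1
  1+0 = 1
  0+0 = 0
  0+1 = 1
  0+0 = 0
  1+1 = 0 carry 1
  0+1+1 = 0 carry 1
  1+1+1 = 1 carry 1
  final carry 1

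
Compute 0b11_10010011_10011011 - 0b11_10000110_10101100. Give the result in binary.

Subtract column by column in base 2:
  1-0 → 1
  1-0 → 1
  0-1 → 1 (borrow)
  1-1-1 → 1 (borrow)
  1-0-1 → 0
  0-1 → 1 (borrow)
  0-0-1 → 1 (borrow)
  1-1-1 → 1 (borrow)
  1-0-1 → 0
  1-1 → 0
  0-1 → 1 (borrow)
  0-0-1 → 1 (borrow)
  1-0-1 → 0
  0-0 → 0
  0-0 → 0
  1-1 → 0
  1-1 → 0
  1-1 → 0

0b110011101111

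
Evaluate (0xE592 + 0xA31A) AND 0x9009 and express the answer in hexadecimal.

0x8008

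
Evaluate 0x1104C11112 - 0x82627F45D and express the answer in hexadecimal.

Subtract column by column in base 16:
  2-D → 5 (borrow)
  1-5-1 → B (borrow)
  1-4-1 → C (borrow)
  1-F-1 → 1 (borrow)
  1-7-1 → 9 (borrow)
  C-2-1 → 9
  4-6 → E (borrow)
  0-2-1 → D (borrow)
  1-8-1 → 8 (borrow)
  1-0-1 → 0

0x8DE991CB5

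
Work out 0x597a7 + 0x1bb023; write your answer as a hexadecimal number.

0x2147ca

Add column by column in base 16, right to left:
  7+3 = a
  a+2 = c
  7+0 = 7
  9+b = 4 carry 1
  5+b+1 = 1 carry 1
  0+1+1 = 2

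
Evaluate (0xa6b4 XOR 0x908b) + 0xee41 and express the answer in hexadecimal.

First 0xa6b4 XOR 0x908b = 0x363f.
Add column by column in base 16, right to left:
  f+1 = 0 carry 1
  3+4+1 = 8
  6+e = 4 carry 1
  3+e+1 = 2 carry 1
  final carry 1

0x12480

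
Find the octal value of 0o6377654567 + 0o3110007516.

0o11507664305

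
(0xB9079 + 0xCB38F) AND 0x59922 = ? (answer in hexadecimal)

0x0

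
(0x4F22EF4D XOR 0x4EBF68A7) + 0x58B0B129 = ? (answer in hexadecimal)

0x5A4E3913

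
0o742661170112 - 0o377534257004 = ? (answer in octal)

0o343124711106

Subtract column by column in base 8:
  2-4 → 6 (borrow)
  1-0-1 → 0
  1-0 → 1
  0-7 → 1 (borrow)
  7-5-1 → 1
  1-2 → 7 (borrow)
  1-4-1 → 4 (borrow)
  6-3-1 → 2
  6-5 → 1
  2-7 → 3 (borrow)
  4-7-1 → 4 (borrow)
  7-3-1 → 3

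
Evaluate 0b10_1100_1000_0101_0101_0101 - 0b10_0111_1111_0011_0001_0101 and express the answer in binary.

Subtract column by column in base 2:
  1-1 → 0
  0-0 → 0
  1-1 → 0
  0-0 → 0
  1-1 → 0
  0-0 → 0
  1-0 → 1
  0-0 → 0
  1-1 → 0
  0-1 → 1 (borrow)
  1-0-1 → 0
  0-0 → 0
  0-1 → 1 (borrow)
  0-1-1 → 0 (borrow)
  0-1-1 → 0 (borrow)
  1-1-1 → 1 (borrow)
  0-1-1 → 0 (borrow)
  0-1-1 → 0 (borrow)
  1-1-1 → 1 (borrow)
  1-0-1 → 0
  0-0 → 0
  1-1 → 0

0b1001001001001000000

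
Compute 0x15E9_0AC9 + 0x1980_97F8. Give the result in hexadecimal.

0x2F69A2C1

Add column by column in base 16, right to left:
  9+8 = 1 carry 1
  C+F+1 = C carry 1
  A+7+1 = 2 carry 1
  0+9+1 = A
  9+0 = 9
  E+8 = 6 carry 1
  5+9+1 = F
  1+1 = 2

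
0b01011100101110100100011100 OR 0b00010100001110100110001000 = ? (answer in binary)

0b01011100101110100110011100

OR bit by bit (1 where either bit is 1):
  01011100101110100100011100
| 00010100001110100110001000
= 01011100101110100110011100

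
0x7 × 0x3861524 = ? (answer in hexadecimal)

0x18AA93FC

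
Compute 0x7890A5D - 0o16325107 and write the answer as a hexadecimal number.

0o16325107 = 0x39AA47 in hexadecimal.
Subtract column by column in base 16:
  D-7 → 6
  5-4 → 1
  A-A → 0
  0-A → 6 (borrow)
  9-9-1 → F (borrow)
  8-3-1 → 4
  7-0 → 7

0x74F6016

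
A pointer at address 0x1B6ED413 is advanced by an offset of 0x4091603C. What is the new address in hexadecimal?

0x5C00344F

Add column by column in base 16, right to left:
  3+C = F
  1+3 = 4
  4+0 = 4
  D+6 = 3 carry 1
  E+1+1 = 0 carry 1
  6+9+1 = 0 carry 1
  B+0+1 = C
  1+4 = 5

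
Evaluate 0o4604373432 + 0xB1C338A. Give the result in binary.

0o4604373432 = 0b100110000100011111011100011010 in binary.
0xB1C338A = 0b1011000111000011001110001010 in binary.
Add column by column in base 2, right to left:
  0+0 = 0
  1+1 = 0 carry 1
  0+0+1 = 1
  1+1 = 0 carry 1
  1+0+1 = 0 carry 1
  0+0+1 = 1
  0+0 = 0
  0+1 = 1
  1+1 = 0 carry 1
  1+1+1 = 1 carry 1
  1+0+1 = 0 carry 1
  0+0+1 = 1
  1+1 = 0 carry 1
  1+1+1 = 1 carry 1
  1+0+1 = 0 carry 1
  1+0+1 = 0 carry 1
  1+0+1 = 0 carry 1
  0+0+1 = 1
  0+1 = 1
  0+1 = 1
  1+1 = 0 carry 1
  0+0+1 = 1
  0+0 = 0
  0+0 = 0
  0+1 = 1
  1+1 = 0 carry 1
  1+0+1 = 0 carry 1
  0+1+1 = 0 carry 1
  0+0+1 = 1
  1+0 = 1

0b110001001011100010101010100100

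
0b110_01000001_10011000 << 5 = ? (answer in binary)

0b110010000011001100000000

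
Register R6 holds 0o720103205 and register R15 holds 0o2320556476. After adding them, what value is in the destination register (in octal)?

0o3240661703

Add column by column in base 8, right to left:
  5+6 = 3 carry 1
  0+7+1 = 0 carry 1
  2+4+1 = 7
  3+6 = 1 carry 1
  0+5+1 = 6
  1+5 = 6
  0+0 = 0
  2+2 = 4
  7+3 = 2 carry 1
  0+2+1 = 3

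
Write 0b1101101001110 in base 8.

Group the bits in threes: 001 101 101 001 110 → 15516.

0o15516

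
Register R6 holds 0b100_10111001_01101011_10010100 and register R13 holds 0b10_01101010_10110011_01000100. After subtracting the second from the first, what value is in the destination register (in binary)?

0b10010011101011100001010000

Subtract column by column in base 2:
  0-0 → 0
  0-0 → 0
  1-1 → 0
  0-0 → 0
  1-0 → 1
  0-0 → 0
  0-1 → 1 (borrow)
  1-0-1 → 0
  1-1 → 0
  1-1 → 0
  0-0 → 0
  1-0 → 1
  0-1 → 1 (borrow)
  1-1-1 → 1 (borrow)
  1-0-1 → 0
  0-1 → 1 (borrow)
  1-0-1 → 0
  0-1 → 1 (borrow)
  0-0-1 → 1 (borrow)
  1-1-1 → 1 (borrow)
  1-0-1 → 0
  1-1 → 0
  0-1 → 1 (borrow)
  1-0-1 → 0
  0-0 → 0
  0-1 → 1 (borrow)
  1-0-1 → 0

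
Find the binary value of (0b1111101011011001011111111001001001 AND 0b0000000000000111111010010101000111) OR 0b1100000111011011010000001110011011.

0b1111101011011001011111111001001001 AND 0b0000000000000111111010010101000111 = 0b0000000000000001011010010001000001.
Then OR with 0b1100000111011011010000001110011011.

0b1100000111011011011010011111011011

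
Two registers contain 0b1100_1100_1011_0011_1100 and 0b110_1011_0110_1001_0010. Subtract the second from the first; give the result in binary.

0b1100001010010101010

Subtract column by column in base 2:
  0-0 → 0
  0-1 → 1 (borrow)
  1-0-1 → 0
  1-0 → 1
  1-1 → 0
  1-0 → 1
  0-0 → 0
  0-1 → 1 (borrow)
  1-0-1 → 0
  1-1 → 0
  0-1 → 1 (borrow)
  1-0-1 → 0
  0-1 → 1 (borrow)
  0-1-1 → 0 (borrow)
  1-0-1 → 0
  1-1 → 0
  0-0 → 0
  0-1 → 1 (borrow)
  1-1-1 → 1 (borrow)
  1-0-1 → 0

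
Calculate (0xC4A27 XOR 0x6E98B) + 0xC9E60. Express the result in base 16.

0x17420C

First 0xC4A27 XOR 0x6E98B = 0xAA3AC.
Add column by column in base 16, right to left:
  C+0 = C
  A+6 = 0 carry 1
  3+E+1 = 2 carry 1
  A+9+1 = 4 carry 1
  A+C+1 = 7 carry 1
  final carry 1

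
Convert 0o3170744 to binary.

0b11001111000111100100

Each octal digit is 3 bits: 3=011 1=001 7=111 0=000 7=111 4=100 4=100.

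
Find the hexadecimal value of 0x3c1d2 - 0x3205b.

0xa177

Subtract column by column in base 16:
  2-b → 7 (borrow)
  d-5-1 → 7
  1-0 → 1
  c-2 → a
  3-3 → 0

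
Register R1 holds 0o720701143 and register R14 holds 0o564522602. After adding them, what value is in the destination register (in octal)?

0o1505423745

Add column by column in base 8, right to left:
  3+2 = 5
  4+0 = 4
  1+6 = 7
  1+2 = 3
  0+2 = 2
  7+5 = 4 carry 1
  0+4+1 = 5
  2+6 = 0 carry 1
  7+5+1 = 5 carry 1
  final carry 1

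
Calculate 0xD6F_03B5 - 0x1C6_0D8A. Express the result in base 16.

0xBA8F62B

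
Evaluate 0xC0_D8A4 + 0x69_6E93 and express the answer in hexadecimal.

Add column by column in base 16, right to left:
  4+3 = 7
  A+9 = 3 carry 1
  8+E+1 = 7 carry 1
  D+6+1 = 4 carry 1
  0+9+1 = A
  C+6 = 2 carry 1
  final carry 1

0x12A4737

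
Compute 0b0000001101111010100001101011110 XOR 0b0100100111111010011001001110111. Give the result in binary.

0b0100101010000000111000100101001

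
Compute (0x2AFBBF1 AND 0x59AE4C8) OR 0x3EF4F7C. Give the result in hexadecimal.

0x3EFEFFC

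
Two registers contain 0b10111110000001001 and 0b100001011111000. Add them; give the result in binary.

0b11011111100000001

Add column by column in base 2, right to left:
  1+0 = 1
  0+0 = 0
  0+0 = 0
  1+1 = 0 carry 1
  0+1+1 = 0 carry 1
  0+1+1 = 0 carry 1
  0+1+1 = 0 carry 1
  0+1+1 = 0 carry 1
  0+0+1 = 1
  0+1 = 1
  1+0 = 1
  1+0 = 1
  1+0 = 1
  1+0 = 1
  1+1 = 0 carry 1
  0+0+1 = 1
  1+0 = 1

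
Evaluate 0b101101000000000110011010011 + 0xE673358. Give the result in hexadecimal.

0b101101000000000110011010011 = 0x5A00CD3 in hexadecimal.
Add column by column in base 16, right to left:
  3+8 = B
  D+5 = 2 carry 1
  C+3+1 = 0 carry 1
  0+3+1 = 4
  0+7 = 7
  A+6 = 0 carry 1
  5+E+1 = 4 carry 1
  final carry 1

0x1407402B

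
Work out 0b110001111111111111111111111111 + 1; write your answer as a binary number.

The trailing 25 digits are 1 (max in base 2), so adding 1 cascades: they roll to 0 and the next digit up increments.

0b110010000000000000000000000000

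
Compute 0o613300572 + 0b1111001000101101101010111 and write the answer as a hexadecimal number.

0o613300572 = 0x62d817a in hexadecimal.
0b1111001000101101101010111 = 0x1e45b57 in hexadecimal.
Add column by column in base 16, right to left:
  a+7 = 1 carry 1
  7+5+1 = d
  1+b = c
  8+5 = d
  d+4 = 1 carry 1
  2+e+1 = 1 carry 1
  6+1+1 = 8

0x811dcd1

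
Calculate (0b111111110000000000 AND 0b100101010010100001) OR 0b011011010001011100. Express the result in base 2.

0b111111010001011100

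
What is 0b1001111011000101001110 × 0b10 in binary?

Multiply each base-2 digit by 2, carrying:
  0×2 = 0 → write 0
  1×2 = 2 → write 0 carry 1
  1×2+1 = 3 → write 1 carry 1
  1×2+1 = 3 → write 1 carry 1
  0×2+1 = 1 → write 1
  0×2 = 0 → write 0
  1×2 = 2 → write 0 carry 1
  0×2+1 = 1 → write 1
  1×2 = 2 → write 0 carry 1
  0×2+1 = 1 → write 1
  0×2 = 0 → write 0
  0×2 = 0 → write 0
  1×2 = 2 → write 0 carry 1
  1×2+1 = 3 → write 1 carry 1
  0×2+1 = 1 → write 1
  1×2 = 2 → write 0 carry 1
  1×2+1 = 3 → write 1 carry 1
  1×2+1 = 3 → write 1 carry 1
  1×2+1 = 3 → write 1 carry 1
  0×2+1 = 1 → write 1
  0×2 = 0 → write 0
  1×2 = 2 → write 0 carry 1
  remaining carry: 1

0b10011110110001010011100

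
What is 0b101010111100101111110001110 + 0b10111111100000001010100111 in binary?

Add column by column in base 2, right to left:
  0+1 = 1
  1+1 = 0 carry 1
  1+1+1 = 1 carry 1
  1+0+1 = 0 carry 1
  0+0+1 = 1
  0+1 = 1
  0+0 = 0
  1+1 = 0 carry 1
  1+0+1 = 0 carry 1
  1+1+1 = 1 carry 1
  1+0+1 = 0 carry 1
  1+0+1 = 0 carry 1
  1+0+1 = 0 carry 1
  0+0+1 = 1
  1+0 = 1
  0+0 = 0
  0+0 = 0
  1+1 = 0 carry 1
  1+1+1 = 1 carry 1
  1+1+1 = 1 carry 1
  1+1+1 = 1 carry 1
  0+1+1 = 0 carry 1
  1+1+1 = 1 carry 1
  0+1+1 = 0 carry 1
  1+0+1 = 0 carry 1
  0+1+1 = 0 carry 1
  1+0+1 = 0 carry 1
  final carry 1

0b1000010111000110001000110101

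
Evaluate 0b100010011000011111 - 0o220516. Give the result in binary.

0o220516 = 0b10010000101001110 in binary.
Subtract column by column in base 2:
  1-0 → 1
  1-1 → 0
  1-1 → 0
  1-1 → 0
  1-0 → 1
  0-0 → 0
  0-1 → 1 (borrow)
  0-0-1 → 1 (borrow)
  0-1-1 → 0 (borrow)
  1-0-1 → 0
  1-0 → 1
  0-0 → 0
  0-0 → 0
  1-1 → 0
  0-0 → 0
  0-0 → 0
  0-1 → 1 (borrow)
  1-0-1 → 0

0b10000010011010001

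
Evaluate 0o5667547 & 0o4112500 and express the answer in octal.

0o4002500

AND each oct digit independently (no carries):
  5&4=4, 6&1=0, 6&1=0, 7&2=2, 5&5=5, 4&0=0, 7&0=0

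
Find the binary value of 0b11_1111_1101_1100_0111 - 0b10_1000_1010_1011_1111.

0b10111001100001000

Subtract column by column in base 2:
  1-1 → 0
  1-1 → 0
  1-1 → 0
  0-1 → 1 (borrow)
  0-1-1 → 0 (borrow)
  0-1-1 → 0 (borrow)
  1-0-1 → 0
  1-1 → 0
  1-0 → 1
  0-1 → 1 (borrow)
  1-0-1 → 0
  1-1 → 0
  1-0 → 1
  1-0 → 1
  1-0 → 1
  1-1 → 0
  1-0 → 1
  1-1 → 0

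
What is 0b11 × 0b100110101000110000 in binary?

0b1110011111010010000

Multiply each base-2 digit by 3, carrying:
  0×3 = 0 → write 0
  0×3 = 0 → write 0
  0×3 = 0 → write 0
  0×3 = 0 → write 0
  1×3 = 3 → write 1 carry 1
  1×3+1 = 4 → write 0 carry 2
  0×3+2 = 2 → write 0 carry 1
  0×3+1 = 1 → write 1
  0×3 = 0 → write 0
  1×3 = 3 → write 1 carry 1
  0×3+1 = 1 → write 1
  1×3 = 3 → write 1 carry 1
  0×3+1 = 1 → write 1
  1×3 = 3 → write 1 carry 1
  1×3+1 = 4 → write 0 carry 2
  0×3+2 = 2 → write 0 carry 1
  0×3+1 = 1 → write 1
  1×3 = 3 → write 1 carry 1
  remaining carry: 1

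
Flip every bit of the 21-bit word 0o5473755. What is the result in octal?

Each oct digit d becomes 7−d:
  5→2, 4→3, 7→0, 3→4, 7→0, 5→2, 5→2

0o2304022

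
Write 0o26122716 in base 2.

0b10110001010010111001110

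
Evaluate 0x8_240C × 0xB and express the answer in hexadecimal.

0x598C84

Multiply each base-16 digit by 11, carrying:
  C×11 = 132 → write 4 carry 8
  0×11+8 = 8 → write 8
  4×11 = 44 → write C carry 2
  2×11+2 = 24 → write 8 carry 1
  8×11+1 = 89 → write 9 carry 5
  remaining carry: 5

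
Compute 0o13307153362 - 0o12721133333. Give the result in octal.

Subtract column by column in base 8:
  2-3 → 7 (borrow)
  6-3-1 → 2
  3-3 → 0
  3-3 → 0
  5-3 → 2
  1-1 → 0
  7-1 → 6
  0-2 → 6 (borrow)
  3-7-1 → 3 (borrow)
  3-2-1 → 0
  1-1 → 0

0o366020027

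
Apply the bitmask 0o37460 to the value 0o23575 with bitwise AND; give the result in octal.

0o23460

AND each oct digit independently (no carries):
  2&3=2, 3&7=3, 5&4=4, 7&6=6, 5&0=0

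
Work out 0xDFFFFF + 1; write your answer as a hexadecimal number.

The trailing 5 digits are F (max in base 16), so adding 1 cascades: they roll to 0 and the next digit up increments.

0xE00000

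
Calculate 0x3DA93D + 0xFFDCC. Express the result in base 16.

0x4DA709

Add column by column in base 16, right to left:
  D+C = 9 carry 1
  3+C+1 = 0 carry 1
  9+D+1 = 7 carry 1
  A+F+1 = A carry 1
  D+F+1 = D carry 1
  3+0+1 = 4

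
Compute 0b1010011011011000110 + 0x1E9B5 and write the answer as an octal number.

0b1010011011011000110 = 0o1233306 in octal.
0x1E9B5 = 0o364665 in octal.
Add column by column in base 8, right to left:
  6+5 = 3 carry 1
  0+6+1 = 7
  3+6 = 1 carry 1
  3+4+1 = 0 carry 1
  3+6+1 = 2 carry 1
  2+3+1 = 6
  1+0 = 1

0o1620173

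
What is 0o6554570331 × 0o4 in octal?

0o32662741544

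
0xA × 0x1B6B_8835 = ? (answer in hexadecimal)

0x112335212

Multiply each base-16 digit by 10, carrying:
  5×10 = 50 → write 2 carry 3
  3×10+3 = 33 → write 1 carry 2
  8×10+2 = 82 → write 2 carry 5
  8×10+5 = 85 → write 5 carry 5
  B×10+5 = 115 → write 3 carry 7
  6×10+7 = 67 → write 3 carry 4
  B×10+4 = 114 → write 2 carry 7
  1×10+7 = 17 → write 1 carry 1
  remaining carry: 1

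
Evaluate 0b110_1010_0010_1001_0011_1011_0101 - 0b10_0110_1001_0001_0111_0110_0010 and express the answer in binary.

Subtract column by column in base 2:
  1-0 → 1
  0-1 → 1 (borrow)
  1-0-1 → 0
  0-0 → 0
  1-0 → 1
  1-1 → 0
  0-1 → 1 (borrow)
  1-0-1 → 0
  1-1 → 0
  1-1 → 0
  0-1 → 1 (borrow)
  0-0-1 → 1 (borrow)
  1-1-1 → 1 (borrow)
  0-0-1 → 1 (borrow)
  0-0-1 → 1 (borrow)
  1-0-1 → 0
  0-1 → 1 (borrow)
  1-0-1 → 0
  0-0 → 0
  0-1 → 1 (borrow)
  0-0-1 → 1 (borrow)
  1-1-1 → 1 (borrow)
  0-1-1 → 0 (borrow)
  1-0-1 → 0
  0-0 → 0
  1-1 → 0
  1-0 → 1

0b100001110010111110001010011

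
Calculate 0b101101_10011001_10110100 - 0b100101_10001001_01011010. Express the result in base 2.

0b10000001000001011010

Subtract column by column in base 2:
  0-0 → 0
  0-1 → 1 (borrow)
  1-0-1 → 0
  0-1 → 1 (borrow)
  1-1-1 → 1 (borrow)
  1-0-1 → 0
  0-1 → 1 (borrow)
  1-0-1 → 0
  1-1 → 0
  0-0 → 0
  0-0 → 0
  1-1 → 0
  1-0 → 1
  0-0 → 0
  0-0 → 0
  1-1 → 0
  1-1 → 0
  0-0 → 0
  1-1 → 0
  1-0 → 1
  0-0 → 0
  1-1 → 0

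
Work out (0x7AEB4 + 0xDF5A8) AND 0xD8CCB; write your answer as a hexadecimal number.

0x58448

Add column by column in base 16, right to left:
  4+8 = C
  B+A = 5 carry 1
  E+5+1 = 4 carry 1
  A+F+1 = A carry 1
  7+D+1 = 5 carry 1
  final carry 1
Sum = 0x15A45C; now AND with 0xD8CCB:
  1&0=0, 5&D=5, A&8=8, 4&C=4, 5&C=4, C&B=8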